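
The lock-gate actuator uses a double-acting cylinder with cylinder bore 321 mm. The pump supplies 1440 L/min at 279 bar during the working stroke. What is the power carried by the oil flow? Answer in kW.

W ≈ 670 kW

Hydraulic power = P × Q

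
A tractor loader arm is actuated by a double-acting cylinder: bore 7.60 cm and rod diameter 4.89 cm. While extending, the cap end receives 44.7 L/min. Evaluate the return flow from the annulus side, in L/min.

Q_out ≈ 26.2 L/min

Cap-side area A_cap = π/4 × (7.60 cm)² = 45.36 cm^2
Rod-side annular area A_ann = π/4 × (7.60² − 4.89²) = 26.58 cm^2
Piston speed v = Q_in/A_cap; rod-end outflow Q_out = v × A_ann = Q_in × A_ann/A_cap.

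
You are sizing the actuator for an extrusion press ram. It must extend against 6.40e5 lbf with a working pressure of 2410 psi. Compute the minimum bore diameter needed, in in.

D ≈ 18.4 in

Extension force acts on the full piston face: F = P × (π/4)D².
D = √(4F / (πP)) = √(4 × 6.40e5 lbf / (π × 2410 psi))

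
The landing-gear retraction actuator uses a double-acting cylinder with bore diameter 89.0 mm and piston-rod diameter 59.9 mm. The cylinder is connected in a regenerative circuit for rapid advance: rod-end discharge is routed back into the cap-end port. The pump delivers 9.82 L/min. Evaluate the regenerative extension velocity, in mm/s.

In regeneration the rod-end outflow joins the pump flow into the cap end, so the net volume the pump must supply per unit advance equals the rod cross-section area.
Rod cross-section A_rod = π/4 × (59.9 mm)² = 2818 mm^2
v = Q_pump / A_rod

v ≈ 58.1 mm/s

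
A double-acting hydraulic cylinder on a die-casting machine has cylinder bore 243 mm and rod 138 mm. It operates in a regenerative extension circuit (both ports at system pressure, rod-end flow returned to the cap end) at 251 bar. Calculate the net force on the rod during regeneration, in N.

With equal pressure on both faces, forces on the annular region cancel; the net push is pressure × rod cross-section.
Rod cross-section A_rod = π/4 × (138 mm)² = 14960 mm^2
F = P × A_rod

F ≈ 3.75e5 N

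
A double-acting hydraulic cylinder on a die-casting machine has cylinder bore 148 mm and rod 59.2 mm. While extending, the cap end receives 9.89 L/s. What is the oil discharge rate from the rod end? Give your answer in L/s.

Q_out ≈ 8.31 L/s

Cap-side area A_cap = π/4 × (148 mm)² = 17200 mm^2
Rod-side annular area A_ann = π/4 × (148² − 59.2²) = 14450 mm^2
Piston speed v = Q_in/A_cap; rod-end outflow Q_out = v × A_ann = Q_in × A_ann/A_cap.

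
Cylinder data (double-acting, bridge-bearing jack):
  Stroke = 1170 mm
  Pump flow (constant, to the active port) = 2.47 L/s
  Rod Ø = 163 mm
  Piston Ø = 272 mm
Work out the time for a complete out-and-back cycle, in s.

Cap-side area A_cap = π/4 × (272 mm)² = 58110 mm^2
Rod-side annular area A_ann = π/4 × (272² − 163²) = 37240 mm^2
t_ext = A_cap·L/Q = 27.52 s
t_ret = A_ann·L/Q = 17.64 s
t_cycle = t_ext + t_ret

t ≈ 45.2 s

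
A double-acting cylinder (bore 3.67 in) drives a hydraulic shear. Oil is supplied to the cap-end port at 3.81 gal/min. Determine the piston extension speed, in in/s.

v ≈ 1.39 in/s

Cap-side area A_cap = π/4 × (3.67 in)² = 10.58 in^2
v = Q / A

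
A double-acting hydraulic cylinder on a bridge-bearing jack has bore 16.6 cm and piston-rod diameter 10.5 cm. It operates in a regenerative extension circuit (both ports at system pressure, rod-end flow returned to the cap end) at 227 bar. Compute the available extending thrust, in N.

F ≈ 1.97e5 N

With equal pressure on both faces, forces on the annular region cancel; the net push is pressure × rod cross-section.
Rod cross-section A_rod = π/4 × (10.5 cm)² = 86.59 cm^2
F = P × A_rod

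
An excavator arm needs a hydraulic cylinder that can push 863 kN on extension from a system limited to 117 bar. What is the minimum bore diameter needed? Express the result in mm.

Extension force acts on the full piston face: F = P × (π/4)D².
D = √(4F / (πP)) = √(4 × 863 kN / (π × 117 bar))

D ≈ 306 mm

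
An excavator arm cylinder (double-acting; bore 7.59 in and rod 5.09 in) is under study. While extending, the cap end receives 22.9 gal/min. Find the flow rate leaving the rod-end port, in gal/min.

Cap-side area A_cap = π/4 × (7.59 in)² = 45.25 in^2
Rod-side annular area A_ann = π/4 × (7.59² − 5.09²) = 24.90 in^2
Piston speed v = Q_in/A_cap; rod-end outflow Q_out = v × A_ann = Q_in × A_ann/A_cap.

Q_out ≈ 12.6 gal/min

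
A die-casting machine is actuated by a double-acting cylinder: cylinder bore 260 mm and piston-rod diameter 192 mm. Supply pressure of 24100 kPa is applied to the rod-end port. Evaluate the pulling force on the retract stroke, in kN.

Rod-side annular area A_ann = π/4 × (260² − 192²) = 24140 mm^2
On retraction the pressure acts on the annular area (bore minus rod).
F = P × A_ann

F ≈ 582 kN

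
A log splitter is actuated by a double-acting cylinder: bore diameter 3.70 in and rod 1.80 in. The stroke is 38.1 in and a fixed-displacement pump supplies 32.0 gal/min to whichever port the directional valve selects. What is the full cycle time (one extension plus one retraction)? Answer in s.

Cap-side area A_cap = π/4 × (3.70 in)² = 10.75 in^2
Rod-side annular area A_ann = π/4 × (3.70² − 1.80²) = 8.207 in^2
t_ext = A_cap·L/Q = 3.325 s
t_ret = A_ann·L/Q = 2.538 s
t_cycle = t_ext + t_ret

t ≈ 5.86 s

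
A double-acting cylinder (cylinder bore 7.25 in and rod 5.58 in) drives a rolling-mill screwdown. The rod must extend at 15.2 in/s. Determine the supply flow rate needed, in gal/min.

Q ≈ 163 gal/min

Cap-side area A_cap = π/4 × (7.25 in)² = 41.28 in^2
Q = A × v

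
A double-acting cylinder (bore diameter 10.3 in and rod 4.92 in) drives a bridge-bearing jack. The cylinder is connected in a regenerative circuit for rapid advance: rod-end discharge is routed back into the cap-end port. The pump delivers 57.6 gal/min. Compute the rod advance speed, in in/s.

v ≈ 11.7 in/s

In regeneration the rod-end outflow joins the pump flow into the cap end, so the net volume the pump must supply per unit advance equals the rod cross-section area.
Rod cross-section A_rod = π/4 × (4.92 in)² = 19.01 in^2
v = Q_pump / A_rod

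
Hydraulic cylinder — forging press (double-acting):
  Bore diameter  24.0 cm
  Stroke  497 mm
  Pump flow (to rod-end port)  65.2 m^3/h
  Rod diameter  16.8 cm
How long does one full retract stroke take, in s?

t ≈ 0.633 s

Rod-side annular area A_ann = π/4 × (24.0² − 16.8²) = 230.7 cm^2
Swept volume V = A × L; t = V / Q = A·L / Q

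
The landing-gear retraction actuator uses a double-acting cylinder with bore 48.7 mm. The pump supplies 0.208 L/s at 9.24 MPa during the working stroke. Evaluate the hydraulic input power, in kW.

W ≈ 1.92 kW

Hydraulic power = P × Q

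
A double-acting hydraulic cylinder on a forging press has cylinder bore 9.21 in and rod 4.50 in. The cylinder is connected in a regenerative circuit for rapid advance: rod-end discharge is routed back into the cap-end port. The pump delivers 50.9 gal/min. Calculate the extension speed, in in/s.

v ≈ 12.3 in/s

In regeneration the rod-end outflow joins the pump flow into the cap end, so the net volume the pump must supply per unit advance equals the rod cross-section area.
Rod cross-section A_rod = π/4 × (4.50 in)² = 15.90 in^2
v = Q_pump / A_rod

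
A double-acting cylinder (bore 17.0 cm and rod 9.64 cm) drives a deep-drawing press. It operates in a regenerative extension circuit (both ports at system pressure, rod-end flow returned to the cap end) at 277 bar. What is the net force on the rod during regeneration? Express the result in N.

With equal pressure on both faces, forces on the annular region cancel; the net push is pressure × rod cross-section.
Rod cross-section A_rod = π/4 × (9.64 cm)² = 72.99 cm^2
F = P × A_rod

F ≈ 2.02e5 N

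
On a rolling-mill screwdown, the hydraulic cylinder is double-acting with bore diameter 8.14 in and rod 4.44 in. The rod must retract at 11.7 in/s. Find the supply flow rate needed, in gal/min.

Q ≈ 111 gal/min

Rod-side annular area A_ann = π/4 × (8.14² − 4.44²) = 36.56 in^2
Q = A × v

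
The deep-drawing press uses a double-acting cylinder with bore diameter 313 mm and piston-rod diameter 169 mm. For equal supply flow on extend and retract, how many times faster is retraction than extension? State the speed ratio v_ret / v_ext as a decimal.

v_ret/v_ext ≈ 1.41

Cap-side area A_cap = π/4 × (313 mm)² = 76940 mm^2
Rod-side annular area A_ann = π/4 × (313² − 169²) = 54510 mm^2
For equal Q, v ∝ 1/A, so v_ret/v_ext = A_cap/A_ann.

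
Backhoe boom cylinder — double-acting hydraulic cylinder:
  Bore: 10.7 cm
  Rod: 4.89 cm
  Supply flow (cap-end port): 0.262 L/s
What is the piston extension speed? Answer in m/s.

Cap-side area A_cap = π/4 × (10.7 cm)² = 89.92 cm^2
v = Q / A

v ≈ 0.0291 m/s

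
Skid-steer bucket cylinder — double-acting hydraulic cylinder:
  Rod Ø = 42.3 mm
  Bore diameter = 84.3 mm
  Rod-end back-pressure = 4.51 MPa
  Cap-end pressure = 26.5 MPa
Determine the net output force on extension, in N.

F ≈ 1.29e5 N

Cap-side area A_cap = π/4 × (84.3 mm)² = 5581 mm^2
Rod-side annular area A_ann = π/4 × (84.3² − 42.3²) = 4176 mm^2
Net thrust = P_cap·A_cap − P_rod·A_ann = 1.479e5 N − 18830 N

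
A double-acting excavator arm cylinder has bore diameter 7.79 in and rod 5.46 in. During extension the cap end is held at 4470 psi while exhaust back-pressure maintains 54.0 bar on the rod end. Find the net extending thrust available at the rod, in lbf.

Cap-side area A_cap = π/4 × (7.79 in)² = 47.66 in^2
Rod-side annular area A_ann = π/4 × (7.79² − 5.46²) = 24.25 in^2
Net thrust = P_cap·A_cap − P_rod·A_ann = 2.130e5 lbf − 18990 lbf

F ≈ 1.94e5 lbf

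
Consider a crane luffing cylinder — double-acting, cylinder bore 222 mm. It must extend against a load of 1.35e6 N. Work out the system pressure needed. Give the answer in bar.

Cap-side area A_cap = π/4 × (222 mm)² = 38710 mm^2
P = F / A = 1.35e6 N / A

P ≈ 349 bar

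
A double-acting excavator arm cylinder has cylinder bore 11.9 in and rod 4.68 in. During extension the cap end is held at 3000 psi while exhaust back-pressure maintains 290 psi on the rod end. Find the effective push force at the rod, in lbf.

Cap-side area A_cap = π/4 × (11.9 in)² = 111.2 in^2
Rod-side annular area A_ann = π/4 × (11.9² − 4.68²) = 94.02 in^2
Net thrust = P_cap·A_cap − P_rod·A_ann = 3.337e5 lbf − 27270 lbf

F ≈ 3.06e5 lbf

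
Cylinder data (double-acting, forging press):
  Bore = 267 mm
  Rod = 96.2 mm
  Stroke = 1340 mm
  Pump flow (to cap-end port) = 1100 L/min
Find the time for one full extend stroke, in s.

Cap-side area A_cap = π/4 × (267 mm)² = 55990 mm^2
Swept volume V = A × L; t = V / Q = A·L / Q

t ≈ 4.09 s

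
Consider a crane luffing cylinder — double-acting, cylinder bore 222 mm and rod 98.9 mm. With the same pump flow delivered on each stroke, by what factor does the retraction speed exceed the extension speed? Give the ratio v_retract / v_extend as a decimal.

Cap-side area A_cap = π/4 × (222 mm)² = 38710 mm^2
Rod-side annular area A_ann = π/4 × (222² − 98.9²) = 31030 mm^2
For equal Q, v ∝ 1/A, so v_ret/v_ext = A_cap/A_ann.

v_ret/v_ext ≈ 1.25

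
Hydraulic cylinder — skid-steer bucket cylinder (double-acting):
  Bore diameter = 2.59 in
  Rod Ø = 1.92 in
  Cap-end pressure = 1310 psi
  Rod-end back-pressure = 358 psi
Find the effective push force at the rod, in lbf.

F ≈ 6050 lbf

Cap-side area A_cap = π/4 × (2.59 in)² = 5.269 in^2
Rod-side annular area A_ann = π/4 × (2.59² − 1.92²) = 2.373 in^2
Net thrust = P_cap·A_cap − P_rod·A_ann = 6902 lbf − 849.6 lbf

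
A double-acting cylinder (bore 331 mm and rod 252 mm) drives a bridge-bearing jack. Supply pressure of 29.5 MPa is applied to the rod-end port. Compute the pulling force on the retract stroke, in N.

Rod-side annular area A_ann = π/4 × (331² − 252²) = 36170 mm^2
On retraction the pressure acts on the annular area (bore minus rod).
F = P × A_ann

F ≈ 1.07e6 N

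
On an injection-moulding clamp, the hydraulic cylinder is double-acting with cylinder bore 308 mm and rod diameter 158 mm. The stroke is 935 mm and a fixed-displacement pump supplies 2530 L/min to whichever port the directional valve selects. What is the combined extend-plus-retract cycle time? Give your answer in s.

Cap-side area A_cap = π/4 × (308 mm)² = 74510 mm^2
Rod-side annular area A_ann = π/4 × (308² − 158²) = 54900 mm^2
t_ext = A_cap·L/Q = 1.652 s
t_ret = A_ann·L/Q = 1.217 s
t_cycle = t_ext + t_ret

t ≈ 2.87 s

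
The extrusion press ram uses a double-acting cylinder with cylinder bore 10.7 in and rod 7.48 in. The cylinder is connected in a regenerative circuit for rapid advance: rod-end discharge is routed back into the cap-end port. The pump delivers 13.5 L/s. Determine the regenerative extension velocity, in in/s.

v ≈ 18.7 in/s

In regeneration the rod-end outflow joins the pump flow into the cap end, so the net volume the pump must supply per unit advance equals the rod cross-section area.
Rod cross-section A_rod = π/4 × (7.48 in)² = 43.94 in^2
v = Q_pump / A_rod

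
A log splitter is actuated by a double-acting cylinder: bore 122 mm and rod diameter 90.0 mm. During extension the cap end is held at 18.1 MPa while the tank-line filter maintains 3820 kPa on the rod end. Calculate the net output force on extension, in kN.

F ≈ 191 kN

Cap-side area A_cap = π/4 × (122 mm)² = 11690 mm^2
Rod-side annular area A_ann = π/4 × (122² − 90.0²) = 5328 mm^2
Net thrust = P_cap·A_cap − P_rod·A_ann = 211.6 kN − 20.35 kN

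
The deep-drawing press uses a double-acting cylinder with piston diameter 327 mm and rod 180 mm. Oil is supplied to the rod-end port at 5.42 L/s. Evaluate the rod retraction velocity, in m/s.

v ≈ 0.0926 m/s

Rod-side annular area A_ann = π/4 × (327² − 180²) = 58530 mm^2
Flow into the rod-end port fills the annular volume.
v = Q / A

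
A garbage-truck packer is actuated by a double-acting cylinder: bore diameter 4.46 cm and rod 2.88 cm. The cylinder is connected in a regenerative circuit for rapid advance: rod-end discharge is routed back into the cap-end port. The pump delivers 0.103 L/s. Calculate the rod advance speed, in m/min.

v ≈ 9.49 m/min

In regeneration the rod-end outflow joins the pump flow into the cap end, so the net volume the pump must supply per unit advance equals the rod cross-section area.
Rod cross-section A_rod = π/4 × (2.88 cm)² = 6.514 cm^2
v = Q_pump / A_rod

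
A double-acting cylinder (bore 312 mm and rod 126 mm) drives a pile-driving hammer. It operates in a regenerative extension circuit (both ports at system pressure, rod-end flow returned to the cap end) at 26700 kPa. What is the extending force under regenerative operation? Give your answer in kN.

F ≈ 333 kN

With equal pressure on both faces, forces on the annular region cancel; the net push is pressure × rod cross-section.
Rod cross-section A_rod = π/4 × (126 mm)² = 12470 mm^2
F = P × A_rod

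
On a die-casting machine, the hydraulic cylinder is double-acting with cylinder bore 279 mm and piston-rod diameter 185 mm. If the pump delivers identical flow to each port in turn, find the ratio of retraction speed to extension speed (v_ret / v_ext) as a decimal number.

v_ret/v_ext ≈ 1.78

Cap-side area A_cap = π/4 × (279 mm)² = 61140 mm^2
Rod-side annular area A_ann = π/4 × (279² − 185²) = 34260 mm^2
For equal Q, v ∝ 1/A, so v_ret/v_ext = A_cap/A_ann.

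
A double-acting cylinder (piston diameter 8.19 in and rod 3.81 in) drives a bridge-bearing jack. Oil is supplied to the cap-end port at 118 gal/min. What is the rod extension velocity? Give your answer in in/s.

Cap-side area A_cap = π/4 × (8.19 in)² = 52.68 in^2
v = Q / A

v ≈ 8.62 in/s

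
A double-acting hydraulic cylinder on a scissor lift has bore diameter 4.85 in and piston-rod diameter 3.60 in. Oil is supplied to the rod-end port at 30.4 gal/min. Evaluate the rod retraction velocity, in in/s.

v ≈ 14.1 in/s

Rod-side annular area A_ann = π/4 × (4.85² − 3.60²) = 8.296 in^2
Flow into the rod-end port fills the annular volume.
v = Q / A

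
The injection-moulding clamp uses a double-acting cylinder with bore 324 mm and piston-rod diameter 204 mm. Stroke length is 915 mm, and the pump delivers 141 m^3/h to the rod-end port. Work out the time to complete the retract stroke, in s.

Rod-side annular area A_ann = π/4 × (324² − 204²) = 49760 mm^2
Swept volume V = A × L; t = V / Q = A·L / Q

t ≈ 1.16 s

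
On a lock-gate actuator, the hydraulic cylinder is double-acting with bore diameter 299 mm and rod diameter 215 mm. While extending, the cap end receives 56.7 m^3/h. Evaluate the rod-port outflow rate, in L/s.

Cap-side area A_cap = π/4 × (299 mm)² = 70220 mm^2
Rod-side annular area A_ann = π/4 × (299² − 215²) = 33910 mm^2
Piston speed v = Q_in/A_cap; rod-end outflow Q_out = v × A_ann = Q_in × A_ann/A_cap.

Q_out ≈ 7.61 L/s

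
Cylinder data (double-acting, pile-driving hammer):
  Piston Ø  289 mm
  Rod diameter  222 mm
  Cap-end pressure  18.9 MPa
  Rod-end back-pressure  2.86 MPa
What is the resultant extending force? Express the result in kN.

F ≈ 1160 kN

Cap-side area A_cap = π/4 × (289 mm)² = 65600 mm^2
Rod-side annular area A_ann = π/4 × (289² − 222²) = 26890 mm^2
Net thrust = P_cap·A_cap − P_rod·A_ann = 1240 kN − 76.90 kN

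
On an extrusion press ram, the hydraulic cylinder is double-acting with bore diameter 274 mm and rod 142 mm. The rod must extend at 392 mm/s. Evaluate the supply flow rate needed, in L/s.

Cap-side area A_cap = π/4 × (274 mm)² = 58960 mm^2
Q = A × v

Q ≈ 23.1 L/s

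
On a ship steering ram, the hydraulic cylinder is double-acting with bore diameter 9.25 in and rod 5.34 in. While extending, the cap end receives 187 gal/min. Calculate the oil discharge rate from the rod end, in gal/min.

Cap-side area A_cap = π/4 × (9.25 in)² = 67.20 in^2
Rod-side annular area A_ann = π/4 × (9.25² − 5.34²) = 44.80 in^2
Piston speed v = Q_in/A_cap; rod-end outflow Q_out = v × A_ann = Q_in × A_ann/A_cap.

Q_out ≈ 125 gal/min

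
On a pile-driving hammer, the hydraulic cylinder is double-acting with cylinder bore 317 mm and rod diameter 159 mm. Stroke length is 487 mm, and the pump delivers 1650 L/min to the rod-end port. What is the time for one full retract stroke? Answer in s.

t ≈ 1.05 s

Rod-side annular area A_ann = π/4 × (317² − 159²) = 59070 mm^2
Swept volume V = A × L; t = V / Q = A·L / Q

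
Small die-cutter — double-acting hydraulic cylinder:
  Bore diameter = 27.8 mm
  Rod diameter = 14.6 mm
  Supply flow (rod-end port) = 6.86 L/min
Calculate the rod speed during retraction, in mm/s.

Rod-side annular area A_ann = π/4 × (27.8² − 14.6²) = 439.6 mm^2
Flow into the rod-end port fills the annular volume.
v = Q / A

v ≈ 260 mm/s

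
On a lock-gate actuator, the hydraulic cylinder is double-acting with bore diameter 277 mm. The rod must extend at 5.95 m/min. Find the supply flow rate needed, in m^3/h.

Q ≈ 21.5 m^3/h

Cap-side area A_cap = π/4 × (277 mm)² = 60260 mm^2
Q = A × v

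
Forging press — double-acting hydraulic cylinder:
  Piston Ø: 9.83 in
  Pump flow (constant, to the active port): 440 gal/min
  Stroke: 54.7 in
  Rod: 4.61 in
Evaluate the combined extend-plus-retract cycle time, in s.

Cap-side area A_cap = π/4 × (9.83 in)² = 75.89 in^2
Rod-side annular area A_ann = π/4 × (9.83² − 4.61²) = 59.20 in^2
t_ext = A_cap·L/Q = 2.451 s
t_ret = A_ann·L/Q = 1.912 s
t_cycle = t_ext + t_ret

t ≈ 4.36 s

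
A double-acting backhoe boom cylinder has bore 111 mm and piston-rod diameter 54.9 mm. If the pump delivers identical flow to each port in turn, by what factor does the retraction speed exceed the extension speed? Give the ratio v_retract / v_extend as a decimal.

v_ret/v_ext ≈ 1.32

Cap-side area A_cap = π/4 × (111 mm)² = 9677 mm^2
Rod-side annular area A_ann = π/4 × (111² − 54.9²) = 7310 mm^2
For equal Q, v ∝ 1/A, so v_ret/v_ext = A_cap/A_ann.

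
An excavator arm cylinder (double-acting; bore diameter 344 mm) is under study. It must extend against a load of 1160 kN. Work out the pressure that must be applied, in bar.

Cap-side area A_cap = π/4 × (344 mm)² = 92940 mm^2
P = F / A = 1160 kN / A

P ≈ 125 bar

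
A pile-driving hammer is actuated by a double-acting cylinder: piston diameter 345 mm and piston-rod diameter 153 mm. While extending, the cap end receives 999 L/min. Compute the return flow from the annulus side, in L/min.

Q_out ≈ 803 L/min

Cap-side area A_cap = π/4 × (345 mm)² = 93480 mm^2
Rod-side annular area A_ann = π/4 × (345² − 153²) = 75100 mm^2
Piston speed v = Q_in/A_cap; rod-end outflow Q_out = v × A_ann = Q_in × A_ann/A_cap.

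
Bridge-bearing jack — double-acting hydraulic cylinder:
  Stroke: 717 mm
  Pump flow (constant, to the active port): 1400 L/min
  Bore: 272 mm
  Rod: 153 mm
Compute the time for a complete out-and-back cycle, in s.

t ≈ 3.01 s

Cap-side area A_cap = π/4 × (272 mm)² = 58110 mm^2
Rod-side annular area A_ann = π/4 × (272² − 153²) = 39720 mm^2
t_ext = A_cap·L/Q = 1.786 s
t_ret = A_ann·L/Q = 1.221 s
t_cycle = t_ext + t_ret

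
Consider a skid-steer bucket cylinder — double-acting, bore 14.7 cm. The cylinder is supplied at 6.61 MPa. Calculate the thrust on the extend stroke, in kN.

F ≈ 112 kN

Cap-side area A_cap = π/4 × (14.7 cm)² = 169.7 cm^2
F = P × A_cap = 6.61 MPa × A_cap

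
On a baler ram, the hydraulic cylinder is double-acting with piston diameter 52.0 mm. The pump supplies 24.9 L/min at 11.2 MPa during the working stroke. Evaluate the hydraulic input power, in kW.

W ≈ 4.65 kW

Hydraulic power = P × Q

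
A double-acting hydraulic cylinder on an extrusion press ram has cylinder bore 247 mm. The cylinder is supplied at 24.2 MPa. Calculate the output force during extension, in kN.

F ≈ 1160 kN

Cap-side area A_cap = π/4 × (247 mm)² = 47920 mm^2
F = P × A_cap = 24.2 MPa × A_cap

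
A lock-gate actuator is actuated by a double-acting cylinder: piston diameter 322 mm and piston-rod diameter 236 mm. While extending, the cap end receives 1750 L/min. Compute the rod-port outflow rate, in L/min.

Q_out ≈ 810 L/min

Cap-side area A_cap = π/4 × (322 mm)² = 81430 mm^2
Rod-side annular area A_ann = π/4 × (322² − 236²) = 37690 mm^2
Piston speed v = Q_in/A_cap; rod-end outflow Q_out = v × A_ann = Q_in × A_ann/A_cap.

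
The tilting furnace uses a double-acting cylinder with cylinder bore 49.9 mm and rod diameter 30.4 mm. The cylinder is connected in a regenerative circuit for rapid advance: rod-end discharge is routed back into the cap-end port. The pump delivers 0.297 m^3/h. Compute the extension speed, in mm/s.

v ≈ 114 mm/s

In regeneration the rod-end outflow joins the pump flow into the cap end, so the net volume the pump must supply per unit advance equals the rod cross-section area.
Rod cross-section A_rod = π/4 × (30.4 mm)² = 725.8 mm^2
v = Q_pump / A_rod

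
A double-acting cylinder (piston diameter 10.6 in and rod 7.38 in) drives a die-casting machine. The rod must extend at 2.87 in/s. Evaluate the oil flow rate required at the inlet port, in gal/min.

Q ≈ 65.8 gal/min

Cap-side area A_cap = π/4 × (10.6 in)² = 88.25 in^2
Q = A × v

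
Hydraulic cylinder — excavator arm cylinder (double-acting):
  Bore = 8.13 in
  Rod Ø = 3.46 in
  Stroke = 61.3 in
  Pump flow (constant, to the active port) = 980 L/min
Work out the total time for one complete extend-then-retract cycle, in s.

t ≈ 5.81 s

Cap-side area A_cap = π/4 × (8.13 in)² = 51.91 in^2
Rod-side annular area A_ann = π/4 × (8.13² − 3.46²) = 42.51 in^2
t_ext = A_cap·L/Q = 3.193 s
t_ret = A_ann·L/Q = 2.614 s
t_cycle = t_ext + t_ret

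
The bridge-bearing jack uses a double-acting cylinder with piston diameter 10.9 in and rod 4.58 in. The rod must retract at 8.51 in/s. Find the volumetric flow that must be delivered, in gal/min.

Rod-side annular area A_ann = π/4 × (10.9² − 4.58²) = 76.84 in^2
Q = A × v

Q ≈ 170 gal/min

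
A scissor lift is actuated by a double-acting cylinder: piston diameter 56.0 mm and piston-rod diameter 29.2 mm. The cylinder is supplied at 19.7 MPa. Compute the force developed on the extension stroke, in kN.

F ≈ 48.5 kN

Cap-side area A_cap = π/4 × (56.0 mm)² = 2463 mm^2
F = P × A_cap = 19.7 MPa × A_cap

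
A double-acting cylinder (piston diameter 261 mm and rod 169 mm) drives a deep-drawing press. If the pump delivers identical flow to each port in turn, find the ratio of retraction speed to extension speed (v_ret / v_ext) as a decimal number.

Cap-side area A_cap = π/4 × (261 mm)² = 53500 mm^2
Rod-side annular area A_ann = π/4 × (261² − 169²) = 31070 mm^2
For equal Q, v ∝ 1/A, so v_ret/v_ext = A_cap/A_ann.

v_ret/v_ext ≈ 1.72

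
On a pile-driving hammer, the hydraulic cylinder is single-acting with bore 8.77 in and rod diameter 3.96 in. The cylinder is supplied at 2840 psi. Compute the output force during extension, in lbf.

F ≈ 1.72e5 lbf

Cap-side area A_cap = π/4 × (8.77 in)² = 60.41 in^2
F = P × A_cap = 2840 psi × A_cap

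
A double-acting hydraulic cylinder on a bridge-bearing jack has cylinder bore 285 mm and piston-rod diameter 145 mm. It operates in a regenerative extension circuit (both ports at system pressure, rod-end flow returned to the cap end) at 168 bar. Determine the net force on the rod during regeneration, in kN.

F ≈ 277 kN

With equal pressure on both faces, forces on the annular region cancel; the net push is pressure × rod cross-section.
Rod cross-section A_rod = π/4 × (145 mm)² = 16510 mm^2
F = P × A_rod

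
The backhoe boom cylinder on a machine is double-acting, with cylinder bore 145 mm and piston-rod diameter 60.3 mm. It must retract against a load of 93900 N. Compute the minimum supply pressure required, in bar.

Rod-side annular area A_ann = π/4 × (145² − 60.3²) = 13660 mm^2
Retraction: pressure acts on the annular area.
P = F / A = 93900 N / A

P ≈ 68.8 bar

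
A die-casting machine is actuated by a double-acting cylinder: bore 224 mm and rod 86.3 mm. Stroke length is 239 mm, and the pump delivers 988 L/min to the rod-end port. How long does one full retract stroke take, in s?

t ≈ 0.487 s

Rod-side annular area A_ann = π/4 × (224² − 86.3²) = 33560 mm^2
Swept volume V = A × L; t = V / Q = A·L / Q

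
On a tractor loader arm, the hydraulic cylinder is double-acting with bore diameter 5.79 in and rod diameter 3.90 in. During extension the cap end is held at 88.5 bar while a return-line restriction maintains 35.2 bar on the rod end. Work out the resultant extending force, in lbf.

Cap-side area A_cap = π/4 × (5.79 in)² = 26.33 in^2
Rod-side annular area A_ann = π/4 × (5.79² − 3.90²) = 14.38 in^2
Net thrust = P_cap·A_cap − P_rod·A_ann = 33800 lbf − 7343 lbf

F ≈ 26500 lbf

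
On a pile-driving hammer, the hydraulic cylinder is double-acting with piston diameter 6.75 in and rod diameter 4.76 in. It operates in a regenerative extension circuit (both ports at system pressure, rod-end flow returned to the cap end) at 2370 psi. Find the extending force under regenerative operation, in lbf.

With equal pressure on both faces, forces on the annular region cancel; the net push is pressure × rod cross-section.
Rod cross-section A_rod = π/4 × (4.76 in)² = 17.80 in^2
F = P × A_rod

F ≈ 42200 lbf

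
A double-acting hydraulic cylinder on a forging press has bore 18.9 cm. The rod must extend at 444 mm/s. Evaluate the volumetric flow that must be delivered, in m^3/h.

Q ≈ 44.8 m^3/h

Cap-side area A_cap = π/4 × (18.9 cm)² = 280.6 cm^2
Q = A × v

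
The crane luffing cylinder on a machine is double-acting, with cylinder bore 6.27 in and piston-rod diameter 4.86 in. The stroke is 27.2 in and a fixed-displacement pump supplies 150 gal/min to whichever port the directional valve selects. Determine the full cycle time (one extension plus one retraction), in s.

t ≈ 2.03 s

Cap-side area A_cap = π/4 × (6.27 in)² = 30.88 in^2
Rod-side annular area A_ann = π/4 × (6.27² − 4.86²) = 12.33 in^2
t_ext = A_cap·L/Q = 1.454 s
t_ret = A_ann·L/Q = 0.5805 s
t_cycle = t_ext + t_ret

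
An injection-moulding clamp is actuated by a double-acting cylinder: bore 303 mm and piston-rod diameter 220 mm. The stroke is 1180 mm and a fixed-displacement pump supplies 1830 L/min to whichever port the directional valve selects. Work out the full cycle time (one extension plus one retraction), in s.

t ≈ 4.11 s

Cap-side area A_cap = π/4 × (303 mm)² = 72110 mm^2
Rod-side annular area A_ann = π/4 × (303² − 220²) = 34090 mm^2
t_ext = A_cap·L/Q = 2.790 s
t_ret = A_ann·L/Q = 1.319 s
t_cycle = t_ext + t_ret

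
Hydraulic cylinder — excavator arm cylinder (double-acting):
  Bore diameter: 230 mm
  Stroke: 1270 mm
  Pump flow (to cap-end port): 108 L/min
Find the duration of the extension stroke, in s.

t ≈ 29.3 s

Cap-side area A_cap = π/4 × (230 mm)² = 41550 mm^2
Swept volume V = A × L; t = V / Q = A·L / Q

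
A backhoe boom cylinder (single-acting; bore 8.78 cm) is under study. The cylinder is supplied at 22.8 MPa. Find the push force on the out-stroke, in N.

Cap-side area A_cap = π/4 × (8.78 cm)² = 60.55 cm^2
F = P × A_cap = 22.8 MPa × A_cap

F ≈ 1.38e5 N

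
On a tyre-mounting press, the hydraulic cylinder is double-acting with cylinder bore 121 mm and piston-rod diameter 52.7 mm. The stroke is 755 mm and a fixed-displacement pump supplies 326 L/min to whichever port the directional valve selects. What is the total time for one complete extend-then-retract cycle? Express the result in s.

t ≈ 2.89 s

Cap-side area A_cap = π/4 × (121 mm)² = 11500 mm^2
Rod-side annular area A_ann = π/4 × (121² − 52.7²) = 9318 mm^2
t_ext = A_cap·L/Q = 1.598 s
t_ret = A_ann·L/Q = 1.295 s
t_cycle = t_ext + t_ret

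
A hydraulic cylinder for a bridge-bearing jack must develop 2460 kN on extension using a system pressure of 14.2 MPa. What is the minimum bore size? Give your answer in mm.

D ≈ 470 mm

Extension force acts on the full piston face: F = P × (π/4)D².
D = √(4F / (πP)) = √(4 × 2460 kN / (π × 14.2 MPa))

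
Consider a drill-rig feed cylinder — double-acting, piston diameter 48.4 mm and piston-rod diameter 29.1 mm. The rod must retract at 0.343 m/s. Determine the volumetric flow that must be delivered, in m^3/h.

Q ≈ 1.45 m^3/h

Rod-side annular area A_ann = π/4 × (48.4² − 29.1²) = 1175 mm^2
Q = A × v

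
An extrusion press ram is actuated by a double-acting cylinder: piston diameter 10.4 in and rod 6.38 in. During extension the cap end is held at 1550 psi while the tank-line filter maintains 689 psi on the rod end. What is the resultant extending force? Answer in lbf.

F ≈ 95200 lbf

Cap-side area A_cap = π/4 × (10.4 in)² = 84.95 in^2
Rod-side annular area A_ann = π/4 × (10.4² − 6.38²) = 52.98 in^2
Net thrust = P_cap·A_cap − P_rod·A_ann = 1.317e5 lbf − 36500 lbf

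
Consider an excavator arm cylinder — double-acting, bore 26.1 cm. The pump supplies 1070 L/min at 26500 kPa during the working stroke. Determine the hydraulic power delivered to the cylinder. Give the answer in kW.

W ≈ 473 kW

Hydraulic power = P × Q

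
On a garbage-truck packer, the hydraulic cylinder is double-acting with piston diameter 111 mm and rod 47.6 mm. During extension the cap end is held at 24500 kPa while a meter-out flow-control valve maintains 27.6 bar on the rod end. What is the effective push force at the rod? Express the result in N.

F ≈ 2.15e5 N

Cap-side area A_cap = π/4 × (111 mm)² = 9677 mm^2
Rod-side annular area A_ann = π/4 × (111² − 47.6²) = 7897 mm^2
Net thrust = P_cap·A_cap − P_rod·A_ann = 2.371e5 N − 21800 N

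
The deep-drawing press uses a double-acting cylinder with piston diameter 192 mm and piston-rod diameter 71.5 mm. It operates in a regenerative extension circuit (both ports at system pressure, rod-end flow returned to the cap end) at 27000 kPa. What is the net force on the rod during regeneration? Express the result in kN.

With equal pressure on both faces, forces on the annular region cancel; the net push is pressure × rod cross-section.
Rod cross-section A_rod = π/4 × (71.5 mm)² = 4015 mm^2
F = P × A_rod

F ≈ 108 kN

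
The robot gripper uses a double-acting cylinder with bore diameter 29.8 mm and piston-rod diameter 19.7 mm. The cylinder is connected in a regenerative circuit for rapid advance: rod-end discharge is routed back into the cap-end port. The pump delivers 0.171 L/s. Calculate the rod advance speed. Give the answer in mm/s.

v ≈ 561 mm/s

In regeneration the rod-end outflow joins the pump flow into the cap end, so the net volume the pump must supply per unit advance equals the rod cross-section area.
Rod cross-section A_rod = π/4 × (19.7 mm)² = 304.8 mm^2
v = Q_pump / A_rod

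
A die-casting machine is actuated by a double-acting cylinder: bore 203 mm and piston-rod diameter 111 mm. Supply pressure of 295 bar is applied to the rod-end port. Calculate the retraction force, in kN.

Rod-side annular area A_ann = π/4 × (203² − 111²) = 22690 mm^2
On retraction the pressure acts on the annular area (bore minus rod).
F = P × A_ann

F ≈ 669 kN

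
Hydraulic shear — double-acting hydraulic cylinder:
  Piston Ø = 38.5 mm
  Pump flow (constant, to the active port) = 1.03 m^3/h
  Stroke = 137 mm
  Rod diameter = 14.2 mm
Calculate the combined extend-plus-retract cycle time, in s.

Cap-side area A_cap = π/4 × (38.5 mm)² = 1164 mm^2
Rod-side annular area A_ann = π/4 × (38.5² − 14.2²) = 1006 mm^2
t_ext = A_cap·L/Q = 0.5574 s
t_ret = A_ann·L/Q = 0.4816 s
t_cycle = t_ext + t_ret

t ≈ 1.04 s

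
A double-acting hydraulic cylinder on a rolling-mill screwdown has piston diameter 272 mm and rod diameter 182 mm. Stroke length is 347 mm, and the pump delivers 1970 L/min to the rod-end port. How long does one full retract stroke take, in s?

t ≈ 0.339 s

Rod-side annular area A_ann = π/4 × (272² − 182²) = 32090 mm^2
Swept volume V = A × L; t = V / Q = A·L / Q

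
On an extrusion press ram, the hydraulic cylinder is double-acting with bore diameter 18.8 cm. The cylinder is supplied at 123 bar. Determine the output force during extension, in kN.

Cap-side area A_cap = π/4 × (18.8 cm)² = 277.6 cm^2
F = P × A_cap = 123 bar × A_cap

F ≈ 341 kN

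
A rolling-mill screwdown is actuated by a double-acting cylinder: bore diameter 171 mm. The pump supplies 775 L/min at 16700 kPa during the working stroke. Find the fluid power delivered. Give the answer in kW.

W ≈ 216 kW

Hydraulic power = P × Q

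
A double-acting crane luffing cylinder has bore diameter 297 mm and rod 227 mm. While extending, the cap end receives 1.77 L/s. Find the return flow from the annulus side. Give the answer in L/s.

Cap-side area A_cap = π/4 × (297 mm)² = 69280 mm^2
Rod-side annular area A_ann = π/4 × (297² − 227²) = 28810 mm^2
Piston speed v = Q_in/A_cap; rod-end outflow Q_out = v × A_ann = Q_in × A_ann/A_cap.

Q_out ≈ 0.736 L/s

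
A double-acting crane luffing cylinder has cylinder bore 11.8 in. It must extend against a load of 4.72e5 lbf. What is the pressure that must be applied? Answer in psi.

Cap-side area A_cap = π/4 × (11.8 in)² = 109.4 in^2
P = F / A = 4.72e5 lbf / A

P ≈ 4320 psi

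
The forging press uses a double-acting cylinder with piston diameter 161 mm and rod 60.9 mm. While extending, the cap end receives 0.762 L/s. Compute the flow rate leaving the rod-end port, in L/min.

Cap-side area A_cap = π/4 × (161 mm)² = 20360 mm^2
Rod-side annular area A_ann = π/4 × (161² − 60.9²) = 17450 mm^2
Piston speed v = Q_in/A_cap; rod-end outflow Q_out = v × A_ann = Q_in × A_ann/A_cap.

Q_out ≈ 39.2 L/min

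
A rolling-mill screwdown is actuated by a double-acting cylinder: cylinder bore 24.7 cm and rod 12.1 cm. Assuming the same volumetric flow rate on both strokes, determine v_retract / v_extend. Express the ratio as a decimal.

v_ret/v_ext ≈ 1.32

Cap-side area A_cap = π/4 × (24.7 cm)² = 479.2 cm^2
Rod-side annular area A_ann = π/4 × (24.7² − 12.1²) = 364.2 cm^2
For equal Q, v ∝ 1/A, so v_ret/v_ext = A_cap/A_ann.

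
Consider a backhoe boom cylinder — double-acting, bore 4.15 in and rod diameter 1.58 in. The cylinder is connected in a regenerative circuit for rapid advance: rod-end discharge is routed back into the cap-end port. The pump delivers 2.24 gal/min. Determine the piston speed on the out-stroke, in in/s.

v ≈ 4.40 in/s

In regeneration the rod-end outflow joins the pump flow into the cap end, so the net volume the pump must supply per unit advance equals the rod cross-section area.
Rod cross-section A_rod = π/4 × (1.58 in)² = 1.961 in^2
v = Q_pump / A_rod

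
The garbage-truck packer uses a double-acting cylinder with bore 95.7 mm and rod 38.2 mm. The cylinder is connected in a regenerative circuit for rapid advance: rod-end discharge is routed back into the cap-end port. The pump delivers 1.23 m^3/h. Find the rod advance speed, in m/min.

In regeneration the rod-end outflow joins the pump flow into the cap end, so the net volume the pump must supply per unit advance equals the rod cross-section area.
Rod cross-section A_rod = π/4 × (38.2 mm)² = 1146 mm^2
v = Q_pump / A_rod

v ≈ 17.9 m/min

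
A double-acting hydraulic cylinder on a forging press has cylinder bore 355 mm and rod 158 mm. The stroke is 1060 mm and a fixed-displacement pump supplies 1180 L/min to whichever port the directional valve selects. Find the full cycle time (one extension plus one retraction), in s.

Cap-side area A_cap = π/4 × (355 mm)² = 98980 mm^2
Rod-side annular area A_ann = π/4 × (355² − 158²) = 79370 mm^2
t_ext = A_cap·L/Q = 5.335 s
t_ret = A_ann·L/Q = 4.278 s
t_cycle = t_ext + t_ret

t ≈ 9.61 s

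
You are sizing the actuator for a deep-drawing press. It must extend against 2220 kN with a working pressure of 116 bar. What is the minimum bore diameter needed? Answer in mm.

D ≈ 494 mm

Extension force acts on the full piston face: F = P × (π/4)D².
D = √(4F / (πP)) = √(4 × 2220 kN / (π × 116 bar))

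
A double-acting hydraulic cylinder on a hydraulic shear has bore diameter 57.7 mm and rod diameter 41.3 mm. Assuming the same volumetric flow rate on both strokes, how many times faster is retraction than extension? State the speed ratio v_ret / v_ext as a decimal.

v_ret/v_ext ≈ 2.05

Cap-side area A_cap = π/4 × (57.7 mm)² = 2615 mm^2
Rod-side annular area A_ann = π/4 × (57.7² − 41.3²) = 1275 mm^2
For equal Q, v ∝ 1/A, so v_ret/v_ext = A_cap/A_ann.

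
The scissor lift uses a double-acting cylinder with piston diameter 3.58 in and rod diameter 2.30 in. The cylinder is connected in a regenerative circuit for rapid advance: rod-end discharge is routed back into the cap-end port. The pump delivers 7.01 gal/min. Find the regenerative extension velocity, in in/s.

v ≈ 6.50 in/s

In regeneration the rod-end outflow joins the pump flow into the cap end, so the net volume the pump must supply per unit advance equals the rod cross-section area.
Rod cross-section A_rod = π/4 × (2.30 in)² = 4.155 in^2
v = Q_pump / A_rod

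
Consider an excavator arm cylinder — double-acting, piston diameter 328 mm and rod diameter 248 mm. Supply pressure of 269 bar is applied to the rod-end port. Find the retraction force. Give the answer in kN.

F ≈ 974 kN

Rod-side annular area A_ann = π/4 × (328² − 248²) = 36190 mm^2
On retraction the pressure acts on the annular area (bore minus rod).
F = P × A_ann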